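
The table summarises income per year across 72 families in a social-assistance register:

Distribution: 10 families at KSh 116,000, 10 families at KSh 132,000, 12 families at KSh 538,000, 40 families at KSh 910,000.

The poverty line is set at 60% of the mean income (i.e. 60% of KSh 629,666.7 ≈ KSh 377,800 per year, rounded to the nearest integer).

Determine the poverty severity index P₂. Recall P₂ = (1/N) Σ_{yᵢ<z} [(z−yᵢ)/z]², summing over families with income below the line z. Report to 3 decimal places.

0.125

Incomes under z: 10×KSh 116,000, 10×KSh 132,000 (q = 20 of N = 72).
Relative gaps: (377800−116000)/377800 = 0.6930 (×10); (377800−132000)/377800 = 0.6506 (×10).
Squared: 0.4802 (×10); 0.4233 (×10).
Sum = 9.034843; P₂ = 9.034843 / 72 = 0.125.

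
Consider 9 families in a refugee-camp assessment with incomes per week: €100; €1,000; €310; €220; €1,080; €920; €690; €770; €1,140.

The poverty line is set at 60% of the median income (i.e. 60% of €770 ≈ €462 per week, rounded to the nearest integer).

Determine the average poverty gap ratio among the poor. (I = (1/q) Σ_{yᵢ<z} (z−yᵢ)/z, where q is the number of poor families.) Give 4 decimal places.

0.5455

Below the line: €100, €220, €310 (q = 3 of N = 9).
Shortfall ratios (z−y)/z: 0.7835, 0.5238, 0.3290; sum = 1.636364.
I averages over the q = 3 poor units only: 1.636364 / 3 = 0.5455.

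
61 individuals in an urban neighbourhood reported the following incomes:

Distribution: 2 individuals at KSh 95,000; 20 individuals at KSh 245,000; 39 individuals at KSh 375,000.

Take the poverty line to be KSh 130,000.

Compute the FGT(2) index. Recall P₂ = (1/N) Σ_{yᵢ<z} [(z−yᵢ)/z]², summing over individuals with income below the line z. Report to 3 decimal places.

0.002

Incomes under z: 2×KSh 95,000 (q = 2 of N = 61).
Gap ratios (z−y)/z: (130000−95000)/130000 = 0.2692 (×2).
Squared: 0.0725 (×2).
Sum = 0.144970; P₂ = 0.144970 / 61 = 0.002.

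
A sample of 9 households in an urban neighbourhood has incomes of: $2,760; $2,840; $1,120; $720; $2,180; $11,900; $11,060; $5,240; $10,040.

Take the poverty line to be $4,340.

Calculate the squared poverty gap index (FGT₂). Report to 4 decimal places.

0.1940

Poor units: $720, $1,120, $2,180, $2,760, $2,840 (q = 5 of N = 9).
Normalized shortfalls: (4340−720)/4340 = 0.8341; (4340−1120)/4340 = 0.7419; (4340−2180)/4340 = 0.4977; (4340−2760)/4340 = 0.3641; (4340−2840)/4340 = 0.3456.
Squared: 0.6957; 0.5505; 0.2477; 0.1325; 0.1195.
Sum = 1.745885; P₂ = 1.745885 / 9 = 0.1940.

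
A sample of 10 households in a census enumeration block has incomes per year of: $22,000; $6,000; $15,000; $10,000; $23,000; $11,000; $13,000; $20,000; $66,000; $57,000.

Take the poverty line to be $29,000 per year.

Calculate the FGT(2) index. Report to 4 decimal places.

Below the line: $6,000, $10,000, $11,000, $13,000, $15,000, $20,000, $22,000, $23,000 (q = 8 of N = 10).
Normalized shortfalls: (29000−6000)/29000 = 0.7931; (29000−10000)/29000 = 0.6552; (29000−11000)/29000 = 0.6207; (29000−13000)/29000 = 0.5517; (29000−15000)/29000 = 0.4828; (29000−20000)/29000 = 0.3103; (29000−22000)/29000 = 0.2414; (29000−23000)/29000 = 0.2069.
Squared: 0.6290; 0.4293; 0.3853; 0.3044; 0.2331; 0.0963; 0.0583; 0.0428.
Sum = 2.178359; P₂ = 2.178359 / 10 = 0.2178.

0.2178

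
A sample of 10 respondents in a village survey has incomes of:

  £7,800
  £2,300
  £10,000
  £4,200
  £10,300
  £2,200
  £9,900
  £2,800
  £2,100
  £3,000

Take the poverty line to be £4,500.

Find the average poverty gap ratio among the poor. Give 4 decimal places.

Poor units: £2,100, £2,200, £2,300, £2,800, £3,000, £4,200 (q = 6 of N = 10).
Relative gaps: 0.5333, 0.5111, 0.4889, 0.3778, 0.3333, 0.0667; sum = 2.311111.
I averages over the q = 6 poor units only: 2.311111 / 6 = 0.3852.

0.3852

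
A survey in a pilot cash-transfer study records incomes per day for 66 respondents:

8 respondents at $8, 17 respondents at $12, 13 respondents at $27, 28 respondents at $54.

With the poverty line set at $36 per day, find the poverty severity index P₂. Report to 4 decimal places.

0.2001

Below the line: 8×$8, 17×$12, 13×$27 (q = 38 of N = 66).
Gap ratios (z−y)/z: (36−8)/36 = 0.7778 (×8); (36−12)/36 = 0.6667 (×17); (36−27)/36 = 0.2500 (×13).
Squared: 0.6049 (×8); 0.4444 (×17); 0.0625 (×13).
Sum = 13.207562; P₂ = 13.207562 / 66 = 0.2001.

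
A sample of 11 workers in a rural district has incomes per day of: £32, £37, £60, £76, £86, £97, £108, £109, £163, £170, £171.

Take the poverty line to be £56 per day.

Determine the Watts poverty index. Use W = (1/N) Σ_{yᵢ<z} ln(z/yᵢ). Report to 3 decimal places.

0.089

Below the line: £32, £37 (q = 2 of N = 11).
Log shortfalls: ln(56/32) = 0.5596; ln(56/37) = 0.4144.
W = 0.974050 / 11 = 0.089.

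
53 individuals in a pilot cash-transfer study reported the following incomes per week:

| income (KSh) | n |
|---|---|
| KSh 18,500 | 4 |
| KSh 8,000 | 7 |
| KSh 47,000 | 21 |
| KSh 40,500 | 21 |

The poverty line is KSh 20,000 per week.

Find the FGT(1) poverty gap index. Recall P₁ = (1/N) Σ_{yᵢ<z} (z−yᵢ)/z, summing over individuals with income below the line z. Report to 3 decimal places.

0.085

Below the line: 7×KSh 8,000, 4×KSh 18,500 (q = 11 of N = 53).
Relative gaps: (20000−8000)/20000 = 0.6000 (×7); (20000−18500)/20000 = 0.0750 (×4).
Sum of shortfalls = 4.500000; P₁ averages over all N: 4.500000 / 53 = 0.085.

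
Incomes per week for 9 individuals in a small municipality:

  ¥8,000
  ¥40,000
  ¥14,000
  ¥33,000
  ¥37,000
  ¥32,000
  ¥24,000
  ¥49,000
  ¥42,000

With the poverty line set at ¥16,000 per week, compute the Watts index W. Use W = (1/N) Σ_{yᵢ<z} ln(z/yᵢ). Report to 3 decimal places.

Below the line: ¥8,000, ¥14,000 (q = 2 of N = 9).
Log shortfalls: ln(16000/8000) = 0.6931; ln(16000/14000) = 0.1335.
W = 0.826679 / 9 = 0.092.

0.092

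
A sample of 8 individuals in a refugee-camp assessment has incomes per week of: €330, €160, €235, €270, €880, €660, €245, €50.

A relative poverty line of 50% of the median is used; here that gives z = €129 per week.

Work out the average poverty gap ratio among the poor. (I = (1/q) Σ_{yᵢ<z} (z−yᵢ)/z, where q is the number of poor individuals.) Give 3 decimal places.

0.612

Below the line: €50 (q = 1 of N = 8).
Relative gaps: 0.6124; sum = 0.612403.
The income-gap ratio divides by q (the poor only): 0.612403 / 1 = 0.612.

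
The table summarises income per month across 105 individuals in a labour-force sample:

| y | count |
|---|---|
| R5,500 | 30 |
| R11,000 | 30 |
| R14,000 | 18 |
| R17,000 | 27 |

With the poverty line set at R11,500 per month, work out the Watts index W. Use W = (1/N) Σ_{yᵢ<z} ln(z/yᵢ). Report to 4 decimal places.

Below z: 30×R5,500, 30×R11,000 (q = 60 of N = 105).
ln(z/y) terms: ln(11500/5500) = 0.7376 (×30); ln(11500/11000) = 0.0445 (×30).
W = 23.461521 / 105 = 0.2234.

0.2234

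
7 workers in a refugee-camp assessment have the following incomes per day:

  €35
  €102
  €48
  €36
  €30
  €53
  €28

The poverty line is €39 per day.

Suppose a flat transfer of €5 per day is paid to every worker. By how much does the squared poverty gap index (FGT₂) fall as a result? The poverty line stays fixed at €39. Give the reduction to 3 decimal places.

0.016

Before: below the line — €28, €30, €35, €36; squared poverty gap index (FGT₂) = 0.02132.
After the €5 transfer: below the line — €33, €35; squared poverty gap index (FGT₂) = 0.00488.
Reduction = 0.02132 − 0.00488 = 0.016.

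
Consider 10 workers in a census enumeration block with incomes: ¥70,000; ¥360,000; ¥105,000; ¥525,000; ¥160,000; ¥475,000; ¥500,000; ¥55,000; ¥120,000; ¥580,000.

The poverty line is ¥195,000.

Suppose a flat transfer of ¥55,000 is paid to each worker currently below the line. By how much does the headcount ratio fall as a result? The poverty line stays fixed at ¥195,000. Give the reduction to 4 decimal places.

0.1000

Before: below the line — ¥55,000, ¥70,000, ¥105,000, ¥120,000, ¥160,000; headcount ratio = 0.500000.
After the ¥55,000 transfer: below the line — ¥110,000, ¥125,000, ¥160,000, ¥175,000; headcount ratio = 0.400000.
Reduction = 0.500000 − 0.400000 = 0.1000.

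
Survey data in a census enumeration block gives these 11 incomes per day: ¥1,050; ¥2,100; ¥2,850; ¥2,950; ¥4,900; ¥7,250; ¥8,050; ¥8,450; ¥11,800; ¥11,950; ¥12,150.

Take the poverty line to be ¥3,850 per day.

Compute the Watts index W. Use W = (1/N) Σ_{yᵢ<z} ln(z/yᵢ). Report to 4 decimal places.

0.2248

Incomes under z: ¥1,050, ¥2,100, ¥2,850, ¥2,950 (q = 4 of N = 11).
ln(z/y) terms: ln(3850/1050) = 1.2993; ln(3850/2100) = 0.6061; ln(3850/2850) = 0.3008; ln(3850/2950) = 0.2663.
W = 2.472441 / 11 = 0.2248.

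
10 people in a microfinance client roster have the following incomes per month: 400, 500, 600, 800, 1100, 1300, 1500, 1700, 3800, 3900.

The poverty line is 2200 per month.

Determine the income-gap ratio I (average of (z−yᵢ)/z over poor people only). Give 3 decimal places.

Below the line: 400, 500, 600, 800, 1100, 1300, 1500, 1700 (q = 8 of N = 10).
Relative gaps: 0.8182, 0.7727, 0.7273, 0.6364, 0.5000, 0.4091, 0.3182, 0.2273; sum = 4.409091.
The income-gap ratio divides by q (the poor only): 4.409091 / 8 = 0.551.

0.551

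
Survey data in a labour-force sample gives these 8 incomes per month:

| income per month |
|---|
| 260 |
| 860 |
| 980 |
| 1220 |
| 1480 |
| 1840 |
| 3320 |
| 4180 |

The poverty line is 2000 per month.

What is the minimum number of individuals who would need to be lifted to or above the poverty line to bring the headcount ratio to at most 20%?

Currently q = 6 of N = 8 are below the line (H = 0.750).
A headcount ratio of at most 20% allows at most ⌊0.20 × 8⌋ = 1 poor individuals.
So at least 6 − 1 = 5 must be lifted.

5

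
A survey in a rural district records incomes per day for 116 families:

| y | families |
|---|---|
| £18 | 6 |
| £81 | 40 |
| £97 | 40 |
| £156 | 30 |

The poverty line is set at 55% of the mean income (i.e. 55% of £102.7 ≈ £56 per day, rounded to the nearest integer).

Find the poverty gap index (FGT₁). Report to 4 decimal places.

0.0351

Below z: 6×£18 (q = 6 of N = 116).
Shortfall ratios: (56−18)/56 = 0.6786 (×6).
Σ = 4.071429. Dividing by the full population N = 116 gives P₁ = 0.0351.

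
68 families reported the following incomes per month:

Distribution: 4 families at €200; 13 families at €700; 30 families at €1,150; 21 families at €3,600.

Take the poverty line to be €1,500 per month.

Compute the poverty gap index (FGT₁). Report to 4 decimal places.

0.2559

Poor units: 4×€200, 13×€700, 30×€1,150 (q = 47 of N = 68).
Gap ratios (z−y)/z: (1500−200)/1500 = 0.8667 (×4); (1500−700)/1500 = 0.5333 (×13); (1500−1150)/1500 = 0.2333 (×30).
Sum of shortfalls = 17.400000; P₁ averages over all N: 17.400000 / 68 = 0.2559.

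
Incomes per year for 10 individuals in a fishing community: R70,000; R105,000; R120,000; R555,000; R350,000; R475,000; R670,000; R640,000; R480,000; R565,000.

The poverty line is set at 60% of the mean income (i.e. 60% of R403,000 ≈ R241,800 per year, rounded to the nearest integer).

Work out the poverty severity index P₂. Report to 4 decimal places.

0.1079

Below the line: R70,000, R105,000, R120,000 (q = 3 of N = 10).
Shortfall ratios: (241800−70000)/241800 = 0.7105; (241800−105000)/241800 = 0.5658; (241800−120000)/241800 = 0.5037.
Squared: 0.5048; 0.3201; 0.2537.
Sum = 1.078633; P₂ = 1.078633 / 10 = 0.1079.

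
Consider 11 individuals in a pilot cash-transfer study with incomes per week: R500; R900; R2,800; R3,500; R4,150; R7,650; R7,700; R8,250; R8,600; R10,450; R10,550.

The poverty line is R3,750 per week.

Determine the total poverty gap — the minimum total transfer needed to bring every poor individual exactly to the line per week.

R7,300

Incomes under z: R500, R900, R2,800, R3,500 (q = 4 of N = 11).
Individual gaps: 3750−500 = 3250; 3750−900 = 2850; 3750−2800 = 950; 3750−3500 = 250.
Aggregate gap = R7,300.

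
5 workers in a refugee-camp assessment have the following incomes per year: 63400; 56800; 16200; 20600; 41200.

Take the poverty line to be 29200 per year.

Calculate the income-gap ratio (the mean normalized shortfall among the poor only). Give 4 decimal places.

Incomes under z: 16200, 20600 (q = 2 of N = 5).
Shortfall ratios (z−y)/z: 0.4452, 0.2945; sum = 0.739726.
The income-gap ratio divides by q (the poor only): 0.739726 / 2 = 0.3699.

0.3699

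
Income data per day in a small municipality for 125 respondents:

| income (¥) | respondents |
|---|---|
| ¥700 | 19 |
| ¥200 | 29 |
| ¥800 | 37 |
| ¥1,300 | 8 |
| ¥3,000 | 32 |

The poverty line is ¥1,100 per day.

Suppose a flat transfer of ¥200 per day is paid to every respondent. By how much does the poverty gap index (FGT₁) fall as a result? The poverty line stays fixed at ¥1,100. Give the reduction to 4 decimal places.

Before: below the line — 29×¥200, 19×¥700, 37×¥800; poverty gap index (FGT₁) = 0.325818.
After the ¥200 transfer: below the line — 29×¥400, 19×¥900, 37×¥1,000; poverty gap index (FGT₁) = 0.202182.
Reduction = 0.325818 − 0.202182 = 0.1236.

0.1236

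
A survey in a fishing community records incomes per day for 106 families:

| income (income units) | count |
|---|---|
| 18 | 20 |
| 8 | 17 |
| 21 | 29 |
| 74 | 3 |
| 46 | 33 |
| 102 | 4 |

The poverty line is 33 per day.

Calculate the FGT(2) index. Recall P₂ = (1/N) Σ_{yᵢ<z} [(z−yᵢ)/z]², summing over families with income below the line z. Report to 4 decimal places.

0.1672

Incomes under z: 17×8, 20×18, 29×21 (q = 66 of N = 106).
Normalized shortfalls: (33−8)/33 = 0.7576 (×17); (33−18)/33 = 0.4545 (×20); (33−21)/33 = 0.3636 (×29).
Squared: 0.5739 (×17); 0.2066 (×20); 0.1322 (×29).
Sum = 17.723600; P₂ = 17.723600 / 106 = 0.1672.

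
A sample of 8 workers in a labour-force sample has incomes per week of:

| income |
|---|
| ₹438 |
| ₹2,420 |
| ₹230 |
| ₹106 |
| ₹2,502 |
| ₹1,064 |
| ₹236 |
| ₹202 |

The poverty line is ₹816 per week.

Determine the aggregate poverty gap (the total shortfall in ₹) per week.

Below the line: ₹106, ₹202, ₹230, ₹236, ₹438 (q = 5 of N = 8).
Individual gaps: 816−106 = 710; 816−202 = 614; 816−230 = 586; 816−236 = 580; 816−438 = 378.
Aggregate gap = ₹2,868.

₹2,868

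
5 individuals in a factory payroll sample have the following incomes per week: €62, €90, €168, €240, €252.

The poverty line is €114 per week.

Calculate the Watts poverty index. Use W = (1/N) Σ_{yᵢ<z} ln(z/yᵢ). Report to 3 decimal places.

Below z: €62, €90 (q = 2 of N = 5).
ln(z/y) terms: ln(114/62) = 0.6091; ln(114/90) = 0.2364.
W = 0.845453 / 5 = 0.169.

0.169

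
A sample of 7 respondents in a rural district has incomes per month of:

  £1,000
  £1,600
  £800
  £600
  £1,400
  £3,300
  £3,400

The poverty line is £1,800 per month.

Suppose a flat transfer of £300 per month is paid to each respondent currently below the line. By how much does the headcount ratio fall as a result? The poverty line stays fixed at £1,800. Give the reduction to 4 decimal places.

Before: below the line — £600, £800, £1,000, £1,400, £1,600; headcount ratio = 0.714286.
After the £300 transfer: below the line — £900, £1,100, £1,300, £1,700; headcount ratio = 0.571429.
Reduction = 0.714286 − 0.571429 = 0.1429.

0.1429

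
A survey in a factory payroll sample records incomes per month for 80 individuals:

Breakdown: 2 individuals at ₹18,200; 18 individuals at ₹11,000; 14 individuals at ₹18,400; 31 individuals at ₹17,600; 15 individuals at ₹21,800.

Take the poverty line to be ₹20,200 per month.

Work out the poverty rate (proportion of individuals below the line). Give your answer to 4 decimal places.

65 of the 80 individuals have income below ₹20,200.
H = 65/80 = 0.8125.

0.8125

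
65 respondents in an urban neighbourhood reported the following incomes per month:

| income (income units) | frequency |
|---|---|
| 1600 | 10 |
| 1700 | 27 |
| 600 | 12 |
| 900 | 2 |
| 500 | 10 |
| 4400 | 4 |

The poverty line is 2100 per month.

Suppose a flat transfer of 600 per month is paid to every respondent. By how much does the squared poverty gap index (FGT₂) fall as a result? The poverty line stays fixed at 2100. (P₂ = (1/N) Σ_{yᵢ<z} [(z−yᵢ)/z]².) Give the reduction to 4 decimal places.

0.1460

Before: below the line — 10×500, 12×600, 2×900, 10×1600, 27×1700; squared poverty gap index (FGT₂) = 0.217338.
After the 600 transfer: below the line — 10×1100, 12×1200, 2×1500; squared poverty gap index (FGT₂) = 0.071306.
Reduction = 0.217338 − 0.071306 = 0.1460.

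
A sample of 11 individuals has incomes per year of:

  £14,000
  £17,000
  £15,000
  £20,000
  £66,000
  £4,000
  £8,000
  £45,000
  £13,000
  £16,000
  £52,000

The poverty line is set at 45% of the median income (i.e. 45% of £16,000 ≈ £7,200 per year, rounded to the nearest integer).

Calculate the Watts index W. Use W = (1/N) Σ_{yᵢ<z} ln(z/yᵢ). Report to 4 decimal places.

0.0534

Incomes under z: £4,000 (q = 1 of N = 11).
Log gaps: ln(7200/4000) = 0.5878.
W = 0.587787 / 11 = 0.0534.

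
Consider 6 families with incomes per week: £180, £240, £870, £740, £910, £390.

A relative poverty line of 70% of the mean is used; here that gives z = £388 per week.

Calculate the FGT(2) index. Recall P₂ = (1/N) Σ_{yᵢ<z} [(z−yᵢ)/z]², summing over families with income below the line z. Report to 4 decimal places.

Incomes under z: £180, £240 (q = 2 of N = 6).
Gap ratios (z−y)/z: (388−180)/388 = 0.5361; (388−240)/388 = 0.3814.
Squared: 0.2874; 0.1455.
Sum = 0.432883; P₂ = 0.432883 / 6 = 0.0721.

0.0721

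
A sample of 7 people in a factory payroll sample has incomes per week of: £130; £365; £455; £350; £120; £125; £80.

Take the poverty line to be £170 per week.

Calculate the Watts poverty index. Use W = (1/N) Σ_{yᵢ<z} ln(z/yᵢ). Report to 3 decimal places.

Poor units: £80, £120, £125, £130 (q = 4 of N = 7).
ln(z/y) terms: ln(170/80) = 0.7538; ln(170/120) = 0.3483; ln(170/125) = 0.3075; ln(170/130) = 0.2683.
W = 1.677827 / 7 = 0.240.

0.240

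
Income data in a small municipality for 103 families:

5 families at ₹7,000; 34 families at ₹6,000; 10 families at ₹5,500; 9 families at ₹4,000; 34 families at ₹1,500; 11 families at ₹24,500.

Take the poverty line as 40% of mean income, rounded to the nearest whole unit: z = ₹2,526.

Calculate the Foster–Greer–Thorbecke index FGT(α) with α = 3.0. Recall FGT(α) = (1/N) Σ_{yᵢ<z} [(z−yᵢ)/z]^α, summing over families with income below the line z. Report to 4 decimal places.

0.0221

Incomes under z: 34×₹1,500 (q = 34 of N = 103).
Shortfall ratios: (2526−1500)/2526 = 0.4062 (×34).
Raised to α = 3.0: 0.06701 (×34).
Sum = 2.278353; FGT(3.0) = 2.278353 / 103 = 0.0221.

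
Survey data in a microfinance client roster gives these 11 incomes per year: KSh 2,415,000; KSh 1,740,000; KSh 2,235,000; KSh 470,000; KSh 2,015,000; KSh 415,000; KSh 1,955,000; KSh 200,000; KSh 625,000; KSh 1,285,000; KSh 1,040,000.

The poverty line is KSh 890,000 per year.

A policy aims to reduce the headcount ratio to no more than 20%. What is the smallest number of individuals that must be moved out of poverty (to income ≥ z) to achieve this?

2

Currently q = 4 of N = 11 are below the line (H = 0.364).
A headcount ratio of at most 20% allows at most ⌊0.20 × 11⌋ = 2 poor individuals.
So at least 4 − 2 = 2 must be lifted.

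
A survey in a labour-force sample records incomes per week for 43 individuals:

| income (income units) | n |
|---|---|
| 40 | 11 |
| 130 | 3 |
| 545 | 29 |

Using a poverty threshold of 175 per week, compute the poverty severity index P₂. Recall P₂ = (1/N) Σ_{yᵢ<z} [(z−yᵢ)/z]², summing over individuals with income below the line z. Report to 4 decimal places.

0.1568

Incomes under z: 11×40, 3×130 (q = 14 of N = 43).
Relative gaps: (175−40)/175 = 0.7714 (×11); (175−130)/175 = 0.2571 (×3).
Squared: 0.5951 (×11); 0.0661 (×3).
Sum = 6.744490; P₂ = 6.744490 / 43 = 0.1568.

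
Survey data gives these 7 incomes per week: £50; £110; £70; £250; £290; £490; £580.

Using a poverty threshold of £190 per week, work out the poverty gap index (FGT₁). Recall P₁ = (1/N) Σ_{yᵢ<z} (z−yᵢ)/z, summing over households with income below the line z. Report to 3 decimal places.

0.256

Poor units: £50, £70, £110 (q = 3 of N = 7).
Relative gaps: (190−50)/190 = 0.7368; (190−70)/190 = 0.6316; (190−110)/190 = 0.4211.
Σ = 1.789474. Dividing by the full population N = 7 gives P₁ = 0.256.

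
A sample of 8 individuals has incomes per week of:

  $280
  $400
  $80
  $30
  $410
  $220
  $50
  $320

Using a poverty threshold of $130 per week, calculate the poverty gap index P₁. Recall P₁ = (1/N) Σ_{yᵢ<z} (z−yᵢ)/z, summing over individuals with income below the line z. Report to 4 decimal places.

Below the line: $30, $50, $80 (q = 3 of N = 8).
Shortfall ratios: (130−30)/130 = 0.7692; (130−50)/130 = 0.6154; (130−80)/130 = 0.3846.
Σ = 1.769231. Dividing by the full population N = 8 gives P₁ = 0.2212.

0.2212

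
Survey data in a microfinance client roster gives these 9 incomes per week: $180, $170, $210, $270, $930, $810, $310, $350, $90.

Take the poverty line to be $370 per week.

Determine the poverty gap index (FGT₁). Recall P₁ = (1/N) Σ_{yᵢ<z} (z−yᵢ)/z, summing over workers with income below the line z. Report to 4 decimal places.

Poor units: $90, $170, $180, $210, $270, $310, $350 (q = 7 of N = 9).
Relative gaps: (370−90)/370 = 0.7568; (370−170)/370 = 0.5405; (370−180)/370 = 0.5135; (370−210)/370 = 0.4324; (370−270)/370 = 0.2703; (370−310)/370 = 0.1622; (370−350)/370 = 0.0541.
Σ = 2.729730. Dividing by the full population N = 9 gives P₁ = 0.3033.

0.3033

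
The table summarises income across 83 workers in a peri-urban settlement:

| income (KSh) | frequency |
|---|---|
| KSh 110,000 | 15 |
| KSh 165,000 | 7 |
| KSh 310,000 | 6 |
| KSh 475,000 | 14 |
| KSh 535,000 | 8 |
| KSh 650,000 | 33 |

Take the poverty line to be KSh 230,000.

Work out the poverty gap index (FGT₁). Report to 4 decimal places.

0.1181

Poor units: 15×KSh 110,000, 7×KSh 165,000 (q = 22 of N = 83).
Normalized shortfalls: (230000−110000)/230000 = 0.5217 (×15); (230000−165000)/230000 = 0.2826 (×7).
Σ = 9.804348. Dividing by the full population N = 83 gives P₁ = 0.1181.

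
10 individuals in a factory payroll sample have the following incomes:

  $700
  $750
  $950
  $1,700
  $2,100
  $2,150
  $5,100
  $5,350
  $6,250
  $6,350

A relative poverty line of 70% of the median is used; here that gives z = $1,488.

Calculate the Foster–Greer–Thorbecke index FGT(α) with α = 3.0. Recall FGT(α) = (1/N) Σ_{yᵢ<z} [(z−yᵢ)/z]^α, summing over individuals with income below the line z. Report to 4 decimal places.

0.0318

Poor units: $700, $750, $950 (q = 3 of N = 10).
Relative gaps: (1488−700)/1488 = 0.5296; (1488−750)/1488 = 0.4960; (1488−950)/1488 = 0.3616.
Raised to α = 3.0: 0.14851; 0.12200; 0.04726.
Sum = 0.317780; FGT(3.0) = 0.317780 / 10 = 0.0318.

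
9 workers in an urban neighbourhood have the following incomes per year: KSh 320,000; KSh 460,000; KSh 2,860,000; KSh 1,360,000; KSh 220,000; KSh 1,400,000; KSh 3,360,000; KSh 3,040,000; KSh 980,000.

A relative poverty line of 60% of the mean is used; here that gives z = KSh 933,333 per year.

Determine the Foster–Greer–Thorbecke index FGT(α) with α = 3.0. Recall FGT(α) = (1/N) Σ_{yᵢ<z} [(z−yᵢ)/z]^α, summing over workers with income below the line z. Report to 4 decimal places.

Incomes under z: KSh 220,000, KSh 320,000, KSh 460,000 (q = 3 of N = 9).
Shortfall ratios: (933333−220000)/933333 = 0.7643; (933333−320000)/933333 = 0.6571; (933333−460000)/933333 = 0.5071.
Raised to α = 3.0: 0.44644; 0.28378; 0.13043.
Sum = 0.860656; FGT(3.0) = 0.860656 / 9 = 0.0956.

0.0956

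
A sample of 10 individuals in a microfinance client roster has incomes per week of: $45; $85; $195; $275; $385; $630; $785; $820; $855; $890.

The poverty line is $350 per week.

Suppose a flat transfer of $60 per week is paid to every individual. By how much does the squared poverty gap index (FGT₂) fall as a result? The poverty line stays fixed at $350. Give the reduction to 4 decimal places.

0.0666

Before: below the line — $45, $85, $195, $275; squared poverty gap index (FGT₂) = 0.157469.
After the $60 transfer: below the line — $105, $145, $255, $335; squared poverty gap index (FGT₂) = 0.090857.
Reduction = 0.157469 − 0.090857 = 0.0666.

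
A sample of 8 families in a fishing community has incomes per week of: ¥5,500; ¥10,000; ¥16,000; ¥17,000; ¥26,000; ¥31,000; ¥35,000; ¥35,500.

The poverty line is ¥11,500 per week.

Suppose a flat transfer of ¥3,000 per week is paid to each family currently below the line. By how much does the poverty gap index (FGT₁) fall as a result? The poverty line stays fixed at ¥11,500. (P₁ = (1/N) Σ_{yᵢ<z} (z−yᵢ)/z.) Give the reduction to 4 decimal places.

Before: below the line — ¥5,500, ¥10,000; poverty gap index (FGT₁) = 0.081522.
After the ¥3,000 transfer: below the line — ¥8,500; poverty gap index (FGT₁) = 0.032609.
Reduction = 0.081522 − 0.032609 = 0.0489.

0.0489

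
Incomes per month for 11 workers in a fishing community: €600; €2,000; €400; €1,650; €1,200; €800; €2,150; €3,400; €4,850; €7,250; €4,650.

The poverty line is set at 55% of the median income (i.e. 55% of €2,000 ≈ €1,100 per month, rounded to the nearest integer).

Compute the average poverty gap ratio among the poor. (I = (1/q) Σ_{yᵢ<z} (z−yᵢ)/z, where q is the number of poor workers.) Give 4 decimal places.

0.4545

Incomes under z: €400, €600, €800 (q = 3 of N = 11).
Shortfall ratios (z−y)/z: 0.6364, 0.4545, 0.2727; sum = 1.363636.
I averages over the q = 3 poor units only: 1.363636 / 3 = 0.4545.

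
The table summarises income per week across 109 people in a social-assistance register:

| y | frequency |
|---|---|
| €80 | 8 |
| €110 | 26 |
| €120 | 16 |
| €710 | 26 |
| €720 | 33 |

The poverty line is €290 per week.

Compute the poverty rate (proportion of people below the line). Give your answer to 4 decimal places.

50 of the 109 people have income below €290.
H = 50/109 = 0.4587.

0.4587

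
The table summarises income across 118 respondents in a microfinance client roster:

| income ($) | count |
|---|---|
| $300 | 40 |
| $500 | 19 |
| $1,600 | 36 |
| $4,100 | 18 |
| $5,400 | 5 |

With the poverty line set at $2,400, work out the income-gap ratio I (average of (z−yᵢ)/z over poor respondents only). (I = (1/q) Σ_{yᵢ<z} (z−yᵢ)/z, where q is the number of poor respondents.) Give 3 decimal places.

Incomes under z: 40×$300, 19×$500, 36×$1,600 (q = 95 of N = 118).
Relative gaps: 0.8750 (×40), 0.7917 (×19), 0.3333 (×36); sum = 62.041667.
The income-gap ratio divides by q (the poor only): 62.041667 / 95 = 0.653.

0.653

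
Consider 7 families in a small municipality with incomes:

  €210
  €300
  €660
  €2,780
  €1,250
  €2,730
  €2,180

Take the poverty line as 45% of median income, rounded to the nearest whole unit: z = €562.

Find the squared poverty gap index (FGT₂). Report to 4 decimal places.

Poor units: €210, €300 (q = 2 of N = 7).
Gap ratios (z−y)/z: (562−210)/562 = 0.6263; (562−300)/562 = 0.4662.
Squared: 0.3923; 0.2173.
Sum = 0.609630; P₂ = 0.609630 / 7 = 0.0871.

0.0871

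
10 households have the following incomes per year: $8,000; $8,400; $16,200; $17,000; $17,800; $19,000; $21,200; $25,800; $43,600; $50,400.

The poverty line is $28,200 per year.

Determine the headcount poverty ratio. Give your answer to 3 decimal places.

8 of the 10 households have income below $28,200.
H = 8/10 = 0.800.

0.800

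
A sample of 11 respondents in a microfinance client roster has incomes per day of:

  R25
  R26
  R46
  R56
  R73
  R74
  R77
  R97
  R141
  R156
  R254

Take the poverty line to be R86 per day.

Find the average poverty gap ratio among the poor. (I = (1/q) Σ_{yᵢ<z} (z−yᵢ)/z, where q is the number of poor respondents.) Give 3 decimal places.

Poor units: R25, R26, R46, R56, R73, R74, R77 (q = 7 of N = 11).
Relative gaps: 0.7093, 0.6977, 0.4651, 0.3488, 0.1512, 0.1395, 0.1047; sum = 2.616279.
I averages over the q = 7 poor units only: 2.616279 / 7 = 0.374.

0.374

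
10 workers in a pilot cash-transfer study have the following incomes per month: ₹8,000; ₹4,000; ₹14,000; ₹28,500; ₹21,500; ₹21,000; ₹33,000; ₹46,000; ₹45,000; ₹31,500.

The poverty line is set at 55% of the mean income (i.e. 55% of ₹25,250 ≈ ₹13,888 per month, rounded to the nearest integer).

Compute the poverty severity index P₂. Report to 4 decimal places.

0.0687

Incomes under z: ₹4,000, ₹8,000 (q = 2 of N = 10).
Gap ratios (z−y)/z: (13888−4000)/13888 = 0.7120; (13888−8000)/13888 = 0.4240.
Squared: 0.5069; 0.1797.
Sum = 0.686662; P₂ = 0.686662 / 10 = 0.0687.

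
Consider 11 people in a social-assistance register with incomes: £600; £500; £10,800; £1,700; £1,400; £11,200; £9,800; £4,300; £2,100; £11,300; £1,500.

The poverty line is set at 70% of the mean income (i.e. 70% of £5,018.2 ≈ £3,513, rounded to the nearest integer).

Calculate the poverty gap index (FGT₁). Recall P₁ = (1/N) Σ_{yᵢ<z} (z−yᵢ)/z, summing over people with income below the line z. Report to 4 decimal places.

0.3436

Below the line: £500, £600, £1,400, £1,500, £1,700, £2,100 (q = 6 of N = 11).
Relative gaps: (3513−500)/3513 = 0.8577; (3513−600)/3513 = 0.8292; (3513−1400)/3513 = 0.6015; (3513−1500)/3513 = 0.5730; (3513−1700)/3513 = 0.5161; (3513−2100)/3513 = 0.4022.
Σ = 3.779675. Dividing by the full population N = 11 gives P₁ = 0.3436.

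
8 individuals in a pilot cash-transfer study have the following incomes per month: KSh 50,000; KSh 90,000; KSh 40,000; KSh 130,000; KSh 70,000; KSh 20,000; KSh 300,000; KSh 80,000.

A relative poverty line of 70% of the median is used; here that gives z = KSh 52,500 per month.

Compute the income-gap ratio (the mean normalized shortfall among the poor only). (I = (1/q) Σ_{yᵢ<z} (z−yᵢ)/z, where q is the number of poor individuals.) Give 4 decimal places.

0.3016

Poor units: KSh 20,000, KSh 40,000, KSh 50,000 (q = 3 of N = 8).
Shortfall ratios (z−y)/z: 0.6190, 0.2381, 0.0476; sum = 0.904762.
The income-gap ratio divides by q (the poor only): 0.904762 / 3 = 0.3016.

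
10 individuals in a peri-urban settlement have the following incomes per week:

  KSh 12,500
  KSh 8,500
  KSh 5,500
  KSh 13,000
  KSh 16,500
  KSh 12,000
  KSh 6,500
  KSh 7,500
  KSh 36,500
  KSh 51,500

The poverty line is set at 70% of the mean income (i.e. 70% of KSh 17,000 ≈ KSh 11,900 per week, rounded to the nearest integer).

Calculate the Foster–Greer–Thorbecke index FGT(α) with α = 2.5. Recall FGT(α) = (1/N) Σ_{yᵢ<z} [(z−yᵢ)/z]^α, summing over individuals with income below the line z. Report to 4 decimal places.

0.0478

Below the line: KSh 5,500, KSh 6,500, KSh 7,500, KSh 8,500 (q = 4 of N = 10).
Gap ratios (z−y)/z: (11900−5500)/11900 = 0.5378; (11900−6500)/11900 = 0.4538; (11900−7500)/11900 = 0.3697; (11900−8500)/11900 = 0.2857.
Raised to α = 2.5: 0.21212; 0.13871; 0.08313; 0.04363.
Sum = 0.477599; FGT(2.5) = 0.477599 / 10 = 0.0478.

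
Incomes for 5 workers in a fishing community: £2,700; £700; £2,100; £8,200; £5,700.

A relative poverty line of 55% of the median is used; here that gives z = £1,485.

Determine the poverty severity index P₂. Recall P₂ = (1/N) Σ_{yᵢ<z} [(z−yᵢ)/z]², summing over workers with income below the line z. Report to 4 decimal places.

0.0559

Incomes under z: £700 (q = 1 of N = 5).
Shortfall ratios: (1485−700)/1485 = 0.5286.
Squared: 0.2794.
Sum = 0.279439; P₂ = 0.279439 / 5 = 0.0559.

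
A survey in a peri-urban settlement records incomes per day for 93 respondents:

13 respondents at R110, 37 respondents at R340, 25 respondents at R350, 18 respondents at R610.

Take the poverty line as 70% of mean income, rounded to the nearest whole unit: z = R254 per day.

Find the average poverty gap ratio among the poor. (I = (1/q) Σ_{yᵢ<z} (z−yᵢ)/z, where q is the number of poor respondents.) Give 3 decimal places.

0.567

Incomes under z: 13×R110 (q = 13 of N = 93).
Shortfall ratios (z−y)/z: 0.5669 (×13); sum = 7.370079.
The income-gap ratio divides by q (the poor only): 7.370079 / 13 = 0.567.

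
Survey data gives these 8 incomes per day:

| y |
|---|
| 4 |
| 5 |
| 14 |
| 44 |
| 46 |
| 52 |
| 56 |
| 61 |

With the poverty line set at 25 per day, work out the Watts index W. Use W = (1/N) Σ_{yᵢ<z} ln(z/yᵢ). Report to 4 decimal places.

0.5027

Below the line: 4, 5, 14 (q = 3 of N = 8).
Log shortfalls: ln(25/4) = 1.8326; ln(25/5) = 1.6094; ln(25/14) = 0.5798.
W = 4.021838 / 8 = 0.5027.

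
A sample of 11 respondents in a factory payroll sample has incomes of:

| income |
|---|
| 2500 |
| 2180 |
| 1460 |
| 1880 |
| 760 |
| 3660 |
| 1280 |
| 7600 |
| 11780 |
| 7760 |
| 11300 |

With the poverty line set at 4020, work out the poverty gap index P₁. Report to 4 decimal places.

0.3261

Below the line: 760, 1280, 1460, 1880, 2180, 2500, 3660 (q = 7 of N = 11).
Normalized shortfalls: (4020−760)/4020 = 0.8109; (4020−1280)/4020 = 0.6816; (4020−1460)/4020 = 0.6368; (4020−1880)/4020 = 0.5323; (4020−2180)/4020 = 0.4577; (4020−2500)/4020 = 0.3781; (4020−3660)/4020 = 0.0896.
Sum of shortfalls = 3.587065; P₁ averages over all N: 3.587065 / 11 = 0.3261.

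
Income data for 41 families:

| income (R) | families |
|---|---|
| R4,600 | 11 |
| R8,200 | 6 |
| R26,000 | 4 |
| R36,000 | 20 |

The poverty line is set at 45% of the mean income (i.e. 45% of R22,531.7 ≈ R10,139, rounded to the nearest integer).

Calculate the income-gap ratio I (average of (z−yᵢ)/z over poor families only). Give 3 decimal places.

0.421

Below z: 11×R4,600, 6×R8,200 (q = 17 of N = 41).
Shortfall ratios (z−y)/z: 0.5463 (×11), 0.1912 (×6); sum = 7.156820.
I averages over the q = 17 poor units only: 7.156820 / 17 = 0.421.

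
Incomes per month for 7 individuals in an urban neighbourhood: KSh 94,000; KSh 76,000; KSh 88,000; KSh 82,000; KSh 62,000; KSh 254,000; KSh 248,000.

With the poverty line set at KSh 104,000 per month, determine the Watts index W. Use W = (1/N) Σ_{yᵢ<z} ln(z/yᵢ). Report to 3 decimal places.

Incomes under z: KSh 62,000, KSh 76,000, KSh 82,000, KSh 88,000, KSh 94,000 (q = 5 of N = 7).
Log gaps: ln(104000/62000) = 0.5173; ln(104000/76000) = 0.3137; ln(104000/82000) = 0.2377; ln(104000/88000) = 0.1671; ln(104000/94000) = 0.1011.
W = 1.336736 / 7 = 0.191.

0.191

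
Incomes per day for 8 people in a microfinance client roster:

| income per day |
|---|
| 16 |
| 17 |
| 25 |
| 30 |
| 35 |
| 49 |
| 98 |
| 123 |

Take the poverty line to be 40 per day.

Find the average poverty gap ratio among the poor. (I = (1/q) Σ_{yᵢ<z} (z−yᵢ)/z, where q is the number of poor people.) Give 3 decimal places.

0.385

Poor units: 16, 17, 25, 30, 35 (q = 5 of N = 8).
Relative gaps: 0.6000, 0.5750, 0.3750, 0.2500, 0.1250; sum = 1.925000.
The income-gap ratio divides by q (the poor only): 1.925000 / 5 = 0.385.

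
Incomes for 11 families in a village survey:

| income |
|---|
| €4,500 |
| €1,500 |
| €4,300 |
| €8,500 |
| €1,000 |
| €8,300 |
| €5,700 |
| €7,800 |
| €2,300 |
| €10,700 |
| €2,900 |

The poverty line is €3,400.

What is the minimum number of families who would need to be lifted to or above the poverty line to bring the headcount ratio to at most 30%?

1

4 of the 11 families are poor, so H = 4/11 = 0.364.
A headcount ratio of at most 30% allows at most ⌊0.30 × 11⌋ = 3 poor families.
So at least 4 − 3 = 1 must be lifted.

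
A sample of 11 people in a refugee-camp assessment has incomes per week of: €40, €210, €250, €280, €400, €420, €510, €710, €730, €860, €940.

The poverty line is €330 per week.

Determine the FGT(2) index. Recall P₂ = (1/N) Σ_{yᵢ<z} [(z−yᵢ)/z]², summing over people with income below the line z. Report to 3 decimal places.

0.090

Below the line: €40, €210, €250, €280 (q = 4 of N = 11).
Shortfall ratios: (330−40)/330 = 0.8788; (330−210)/330 = 0.3636; (330−250)/330 = 0.2424; (330−280)/330 = 0.1515.
Squared: 0.7723; 0.1322; 0.0588; 0.0230.
Sum = 0.986226; P₂ = 0.986226 / 11 = 0.090.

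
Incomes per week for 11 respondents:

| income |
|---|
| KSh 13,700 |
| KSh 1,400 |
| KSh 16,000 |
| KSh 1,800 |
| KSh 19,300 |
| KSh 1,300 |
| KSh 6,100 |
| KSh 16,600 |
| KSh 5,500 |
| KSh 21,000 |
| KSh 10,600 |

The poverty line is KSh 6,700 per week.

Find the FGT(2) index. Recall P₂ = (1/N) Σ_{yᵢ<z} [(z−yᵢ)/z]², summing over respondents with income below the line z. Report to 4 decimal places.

Poor units: KSh 1,300, KSh 1,400, KSh 1,800, KSh 5,500, KSh 6,100 (q = 5 of N = 11).
Normalized shortfalls: (6700−1300)/6700 = 0.8060; (6700−1400)/6700 = 0.7910; (6700−1800)/6700 = 0.7313; (6700−5500)/6700 = 0.1791; (6700−6100)/6700 = 0.0896.
Squared: 0.6496; 0.6258; 0.5349; 0.0321; 0.0080.
Sum = 1.850301; P₂ = 1.850301 / 11 = 0.1682.

0.1682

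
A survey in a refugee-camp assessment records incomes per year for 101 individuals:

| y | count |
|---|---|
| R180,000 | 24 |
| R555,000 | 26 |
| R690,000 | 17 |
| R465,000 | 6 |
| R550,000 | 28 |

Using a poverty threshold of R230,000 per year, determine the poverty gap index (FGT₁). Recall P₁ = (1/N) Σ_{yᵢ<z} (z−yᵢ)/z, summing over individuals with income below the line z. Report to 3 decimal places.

Below the line: 24×R180,000 (q = 24 of N = 101).
Gap ratios (z−y)/z: (230000−180000)/230000 = 0.2174 (×24).
Sum of shortfalls = 5.217391; P₁ averages over all N: 5.217391 / 101 = 0.052.

0.052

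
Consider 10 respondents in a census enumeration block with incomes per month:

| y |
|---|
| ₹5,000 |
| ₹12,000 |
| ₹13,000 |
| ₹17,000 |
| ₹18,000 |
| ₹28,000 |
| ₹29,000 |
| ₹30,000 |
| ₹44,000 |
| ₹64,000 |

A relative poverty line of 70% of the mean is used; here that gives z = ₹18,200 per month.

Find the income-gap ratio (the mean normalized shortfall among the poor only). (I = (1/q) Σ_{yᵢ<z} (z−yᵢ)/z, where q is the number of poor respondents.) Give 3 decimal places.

0.286

Poor units: ₹5,000, ₹12,000, ₹13,000, ₹17,000, ₹18,000 (q = 5 of N = 10).
Relative gaps: 0.7253, 0.3407, 0.2857, 0.0659, 0.0110; sum = 1.428571.
I averages over the q = 5 poor units only: 1.428571 / 5 = 0.286.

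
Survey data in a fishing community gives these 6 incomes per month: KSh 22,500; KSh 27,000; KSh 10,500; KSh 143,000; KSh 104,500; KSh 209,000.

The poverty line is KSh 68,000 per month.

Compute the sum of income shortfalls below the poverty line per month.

KSh 144,000

Poor units: KSh 10,500, KSh 22,500, KSh 27,000 (q = 3 of N = 6).
Individual gaps: 68000−10500 = 57500; 68000−22500 = 45500; 68000−27000 = 41000.
Aggregate gap = KSh 144,000.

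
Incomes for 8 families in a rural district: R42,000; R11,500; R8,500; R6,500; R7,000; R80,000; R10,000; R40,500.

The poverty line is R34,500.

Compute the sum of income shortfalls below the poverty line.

R129,000

Below z: R6,500, R7,000, R8,500, R10,000, R11,500 (q = 5 of N = 8).
Individual gaps: 34500−6500 = 28000; 34500−7000 = 27500; 34500−8500 = 26000; 34500−10000 = 24500; 34500−11500 = 23000.
Aggregate gap = R129,000.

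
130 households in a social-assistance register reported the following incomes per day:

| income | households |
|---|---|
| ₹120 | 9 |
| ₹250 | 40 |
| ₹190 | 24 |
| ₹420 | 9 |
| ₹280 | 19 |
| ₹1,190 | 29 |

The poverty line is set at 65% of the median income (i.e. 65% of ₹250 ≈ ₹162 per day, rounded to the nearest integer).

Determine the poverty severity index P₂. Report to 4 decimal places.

Poor units: 9×₹120 (q = 9 of N = 130).
Shortfall ratios: (162−120)/162 = 0.2593 (×9).
Squared: 0.0672 (×9).
Sum = 0.604938; P₂ = 0.604938 / 130 = 0.0047.

0.0047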